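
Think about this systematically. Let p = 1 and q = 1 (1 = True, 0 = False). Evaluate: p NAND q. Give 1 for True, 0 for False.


p = 1, q = 1
Operation: p NAND q
Evaluate: 1 NAND 1 = 0

0


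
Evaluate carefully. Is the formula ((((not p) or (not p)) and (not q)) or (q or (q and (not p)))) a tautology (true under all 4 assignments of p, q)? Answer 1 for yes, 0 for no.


Check all 4 assignments:
p=0, q=0: 1
p=0, q=1: 1
p=1, q=0: 0
p=1, q=1: 1
Satisfying count = 3/4.
Tautology iff count = 4: no.

0


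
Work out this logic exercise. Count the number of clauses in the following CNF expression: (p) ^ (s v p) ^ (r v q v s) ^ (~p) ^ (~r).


A CNF formula is a conjunction of clauses.
Clauses are separated by ^.
Counting the conjuncts: 5 clauses.

5


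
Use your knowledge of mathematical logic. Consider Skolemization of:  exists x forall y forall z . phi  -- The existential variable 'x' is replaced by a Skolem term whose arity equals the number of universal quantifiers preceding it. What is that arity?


Quantifier prefix: exists x forall y forall z
'x' is existentially quantified at position 1.
No universal quantifiers precede it.
Skolem function arity = 0 (a Skolem constant)

0


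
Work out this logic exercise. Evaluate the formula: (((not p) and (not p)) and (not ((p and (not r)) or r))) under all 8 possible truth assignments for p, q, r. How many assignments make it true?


Check all 8 assignments:
p=0, q=0, r=0: 1
p=0, q=0, r=1: 0
p=0, q=1, r=0: 1
p=0, q=1, r=1: 0
p=1, q=0, r=0: 0
p=1, q=0, r=1: 0
p=1, q=1, r=0: 0
p=1, q=1, r=1: 0
Count of True = 2

2


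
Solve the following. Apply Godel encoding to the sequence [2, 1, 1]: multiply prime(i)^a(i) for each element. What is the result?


Encode each element as an exponent of the corresponding prime:
  2^2 = 4
  3^1 = 3
  5^1 = 5
Product = 4 * 3 * 5 = 60

60


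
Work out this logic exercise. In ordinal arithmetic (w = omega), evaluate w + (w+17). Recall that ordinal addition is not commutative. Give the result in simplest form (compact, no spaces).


Compute w + (w+17).
Ordinal + is associative but NOT commutative; for finite n>0, n + w = w but w + n stays w+n.
w + (w+17) = (w+w) + 17 = w*2+17.
Result = w*2+17

w*2+17


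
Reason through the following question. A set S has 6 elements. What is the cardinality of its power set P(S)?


The power set of a set with n elements has 2^n elements.
|P(S)| = 2^6 = 64

64


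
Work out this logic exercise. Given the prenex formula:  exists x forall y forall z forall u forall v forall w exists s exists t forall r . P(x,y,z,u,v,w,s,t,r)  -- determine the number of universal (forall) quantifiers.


Quantifier prefix: exists x forall y forall z forall u forall v forall w exists s exists t forall r
Mark each quantifier type:
  E U U U U U E E U
Universal count = 6, Existential count = 3
Asked for universal (forall) quantifiers: 6

6


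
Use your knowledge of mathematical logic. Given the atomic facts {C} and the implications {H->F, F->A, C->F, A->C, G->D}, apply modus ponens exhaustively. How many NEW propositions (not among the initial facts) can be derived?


Initial facts: {C}
Apply modus ponens to closure:
  C and C->F  =>  F
  F and F->A  =>  A
Final known: {A, C, F}
New propositions: {A, F}
Count = 2

2


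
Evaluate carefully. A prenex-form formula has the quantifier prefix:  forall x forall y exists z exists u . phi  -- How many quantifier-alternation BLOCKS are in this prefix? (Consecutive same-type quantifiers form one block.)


Quantifier-type sequence: A A E E  (A=forall, E=exists)
Group into maximal same-type runs:
  Ax2 | Ex2
Number of blocks = 2

2


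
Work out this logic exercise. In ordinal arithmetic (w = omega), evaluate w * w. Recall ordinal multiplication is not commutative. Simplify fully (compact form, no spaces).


Compute w * w.
Ordinal * is associative and left-distributive over +, but NOT commutative; for finite n>1, n*w = w but w*n stays w*n.
w * w = w^2 by definition.
Result = w^2

w^2


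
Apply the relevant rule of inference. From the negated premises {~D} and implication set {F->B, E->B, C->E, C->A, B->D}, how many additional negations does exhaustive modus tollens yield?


Initial negated facts: {~D}
Apply modus tollens to closure:
  ~D and B->D  =>  ~B
  ~B and F->B  =>  ~F
  ~B and E->B  =>  ~E
  ~E and C->E  =>  ~C
Final negated: {~B, ~C, ~D, ~E, ~F}
New negations: {~B, ~C, ~E, ~F}
Count = 4

4


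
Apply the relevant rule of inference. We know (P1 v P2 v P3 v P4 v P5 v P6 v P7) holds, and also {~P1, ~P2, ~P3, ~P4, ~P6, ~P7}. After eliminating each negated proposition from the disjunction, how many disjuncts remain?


Original disjuncts (7): P1, P2, P3, P4, P5, P6, P7
Negated (eliminate): ~P1, ~P2, ~P3, ~P4, ~P6, ~P7
Remaining disjuncts: P5
Count = 7 - 6 = 1

1


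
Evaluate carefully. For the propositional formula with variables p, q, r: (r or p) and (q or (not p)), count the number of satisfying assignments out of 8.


Evaluate all 8 assignments for p, q, r:
p=0, q=0, r=0: 0
p=0, q=0, r=1: 1
p=0, q=1, r=0: 0
p=0, q=1, r=1: 1
p=1, q=0, r=0: 0
p=1, q=0, r=1: 0
p=1, q=1, r=0: 1
p=1, q=1, r=1: 1
Satisfying count = 4

4


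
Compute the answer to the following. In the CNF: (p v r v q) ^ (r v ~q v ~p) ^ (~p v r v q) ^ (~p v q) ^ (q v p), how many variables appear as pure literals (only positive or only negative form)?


Check each variable for pure literal status:
p: mixed (not pure)
q: mixed (not pure)
r: pure positive
Pure literal count = 1

1


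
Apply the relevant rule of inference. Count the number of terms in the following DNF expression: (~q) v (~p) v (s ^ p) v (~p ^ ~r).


A DNF formula is a disjunction of terms (conjunctions).
Terms are separated by v.
Counting the disjuncts: 4 terms.

4


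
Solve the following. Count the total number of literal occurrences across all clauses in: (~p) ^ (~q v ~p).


Counting literals in each clause:
Clause 1: 1 literal(s)
Clause 2: 2 literal(s)
Total = 3

3


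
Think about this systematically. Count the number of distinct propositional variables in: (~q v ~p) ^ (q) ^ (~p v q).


Identify each variable that appears in the formula.
Variables found: p, q
Count = 2

2


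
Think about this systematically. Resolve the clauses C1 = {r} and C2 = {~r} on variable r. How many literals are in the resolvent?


Remove r from C1 and ~r from C2.
C1 remainder: {}
C2 remainder: {}
Union (resolvent): {} (empty clause)
Resolvent has 0 literal(s).

0


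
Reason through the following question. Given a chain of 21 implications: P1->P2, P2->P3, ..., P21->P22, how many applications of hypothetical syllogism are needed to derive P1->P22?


With 21 implications in a chain connecting 22 propositions:
P1->P2, P2->P3, ..., P21->P22
Steps needed = (number of implications) - 1 = 21 - 1 = 20

20


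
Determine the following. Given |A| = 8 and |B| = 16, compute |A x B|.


The Cartesian product A x B contains all ordered pairs (a, b).
|A x B| = |A| * |B| = 8 * 16 = 128

128


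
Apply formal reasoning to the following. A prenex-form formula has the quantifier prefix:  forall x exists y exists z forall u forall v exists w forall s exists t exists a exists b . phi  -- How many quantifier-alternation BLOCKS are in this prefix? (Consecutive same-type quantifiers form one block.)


Quantifier-type sequence: A E E A A E A E E E  (A=forall, E=exists)
Group into maximal same-type runs:
  Ax1 | Ex2 | Ax2 | Ex1 | Ax1 | Ex3
Number of blocks = 6

6


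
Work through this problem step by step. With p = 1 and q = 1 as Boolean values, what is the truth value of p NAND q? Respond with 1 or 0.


p = 1, q = 1
Operation: p NAND q
Evaluate: 1 NAND 1 = 0

0


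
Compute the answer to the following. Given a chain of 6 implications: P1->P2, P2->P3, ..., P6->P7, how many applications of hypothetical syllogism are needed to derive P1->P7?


With 6 implications in a chain connecting 7 propositions:
P1->P2, P2->P3, ..., P6->P7
Steps needed = (number of implications) - 1 = 6 - 1 = 5

5


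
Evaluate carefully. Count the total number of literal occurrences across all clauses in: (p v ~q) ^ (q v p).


Counting literals in each clause:
Clause 1: 2 literal(s)
Clause 2: 2 literal(s)
Total = 4

4


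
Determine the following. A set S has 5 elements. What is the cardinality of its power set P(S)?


The power set of a set with n elements has 2^n elements.
|P(S)| = 2^5 = 32

32


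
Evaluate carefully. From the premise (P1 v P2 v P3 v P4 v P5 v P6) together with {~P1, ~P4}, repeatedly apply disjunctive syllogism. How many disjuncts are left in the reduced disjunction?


Original disjuncts (6): P1, P2, P3, P4, P5, P6
Negated (eliminate): ~P1, ~P4
Remaining disjuncts: P2, P3, P5, P6
Count = 6 - 2 = 4

4


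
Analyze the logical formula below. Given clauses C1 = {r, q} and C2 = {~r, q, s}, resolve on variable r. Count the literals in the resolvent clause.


Remove r from C1 and ~r from C2.
C1 remainder: {q}
C2 remainder: {q, s}
Union (resolvent): {q, s}
Resolvent has 2 literal(s).

2


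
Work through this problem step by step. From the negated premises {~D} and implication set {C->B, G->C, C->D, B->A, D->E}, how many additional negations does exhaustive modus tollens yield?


Initial negated facts: {~D}
Apply modus tollens to closure:
  ~D and C->D  =>  ~C
  ~C and G->C  =>  ~G
Final negated: {~C, ~D, ~G}
New negations: {~C, ~G}
Count = 2

2


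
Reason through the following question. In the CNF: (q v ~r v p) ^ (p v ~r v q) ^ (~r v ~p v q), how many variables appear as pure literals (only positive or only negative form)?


Check each variable for pure literal status:
p: mixed (not pure)
q: pure positive
r: pure negative
Pure literal count = 2

2


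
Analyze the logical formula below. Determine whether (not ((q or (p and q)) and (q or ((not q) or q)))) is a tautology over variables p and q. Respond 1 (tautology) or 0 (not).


Check all 4 assignments:
p=0, q=0: 1
p=0, q=1: 0
p=1, q=0: 1
p=1, q=1: 0
Satisfying count = 2/4.
Tautology iff count = 4: no.

0


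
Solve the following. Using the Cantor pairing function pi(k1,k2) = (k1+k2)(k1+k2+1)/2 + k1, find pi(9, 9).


k1 + k2 = 18
(k1+k2)(k1+k2+1)/2 = 18 * 19 / 2 = 171
pi = 171 + 9 = 180

180


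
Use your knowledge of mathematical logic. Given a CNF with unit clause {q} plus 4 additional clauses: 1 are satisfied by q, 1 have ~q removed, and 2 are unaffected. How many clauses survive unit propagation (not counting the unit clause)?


Satisfied (removed): 1
Shortened (remain): 1
Unchanged (remain): 2
Remaining = 1 + 2 = 3

3


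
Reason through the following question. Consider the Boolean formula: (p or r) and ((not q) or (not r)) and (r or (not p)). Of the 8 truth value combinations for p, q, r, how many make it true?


Evaluate all 8 assignments for p, q, r:
p=0, q=0, r=0: 0
p=0, q=0, r=1: 1
p=0, q=1, r=0: 0
p=0, q=1, r=1: 0
p=1, q=0, r=0: 0
p=1, q=0, r=1: 1
p=1, q=1, r=0: 0
p=1, q=1, r=1: 0
Satisfying count = 2

2


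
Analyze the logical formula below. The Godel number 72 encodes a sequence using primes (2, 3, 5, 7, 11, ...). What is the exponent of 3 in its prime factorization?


Factorize 72 by dividing by 3 repeatedly.
Division steps: 3 divides 72 exactly 2 time(s).
Exponent of 3 = 2

2


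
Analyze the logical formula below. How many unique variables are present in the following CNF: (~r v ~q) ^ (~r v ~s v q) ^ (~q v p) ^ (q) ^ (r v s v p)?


Identify each variable that appears in the formula.
Variables found: p, q, r, s
Count = 4

4


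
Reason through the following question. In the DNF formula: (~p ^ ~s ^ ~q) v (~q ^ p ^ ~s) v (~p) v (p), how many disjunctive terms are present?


A DNF formula is a disjunction of terms (conjunctions).
Terms are separated by v.
Counting the disjuncts: 4 terms.

4


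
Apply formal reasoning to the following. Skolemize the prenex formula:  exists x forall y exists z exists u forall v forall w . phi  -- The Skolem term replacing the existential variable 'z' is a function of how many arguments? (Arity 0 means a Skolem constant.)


Quantifier prefix: exists x forall y exists z exists u forall v forall w
'z' is existentially quantified at position 3.
Universal variables preceding it: y
Skolem function arity = 1

1


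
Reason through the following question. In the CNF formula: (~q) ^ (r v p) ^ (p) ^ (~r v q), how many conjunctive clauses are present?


A CNF formula is a conjunction of clauses.
Clauses are separated by ^.
Counting the conjuncts: 4 clauses.

4


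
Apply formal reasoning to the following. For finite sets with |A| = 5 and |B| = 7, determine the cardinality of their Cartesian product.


The Cartesian product A x B contains all ordered pairs (a, b).
|A x B| = |A| * |B| = 5 * 7 = 35

35


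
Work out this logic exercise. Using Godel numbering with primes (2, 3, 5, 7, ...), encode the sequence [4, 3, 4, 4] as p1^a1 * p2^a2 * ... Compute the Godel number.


Encode each element as an exponent of the corresponding prime:
  2^4 = 16
  3^3 = 27
  5^4 = 625
  7^4 = 2401
Product = 16 * 27 * 625 * 2401 = 648270000

648270000


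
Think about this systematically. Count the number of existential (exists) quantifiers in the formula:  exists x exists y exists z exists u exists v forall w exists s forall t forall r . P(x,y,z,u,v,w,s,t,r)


Quantifier prefix: exists x exists y exists z exists u exists v forall w exists s forall t forall r
Mark each quantifier type:
  E E E E E U E U U
Universal count = 3, Existential count = 6
Asked for existential (exists) quantifiers: 6

6


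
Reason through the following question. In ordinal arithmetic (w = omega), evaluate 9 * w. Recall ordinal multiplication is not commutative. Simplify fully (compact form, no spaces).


Compute 9 * w.
Ordinal * is associative and left-distributive over +, but NOT commutative; for finite n>1, n*w = w but w*n stays w*n.
For finite n>0, n * w = sup{n*k : k<w} = w. So 9 * w = w.
Result = w

w


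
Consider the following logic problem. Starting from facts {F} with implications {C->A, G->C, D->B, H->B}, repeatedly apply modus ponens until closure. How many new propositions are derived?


Initial facts: {F}
Apply modus ponens to closure:
  (no implication fires)
Final known: {F}
New propositions: {(none)}
Count = 0

0


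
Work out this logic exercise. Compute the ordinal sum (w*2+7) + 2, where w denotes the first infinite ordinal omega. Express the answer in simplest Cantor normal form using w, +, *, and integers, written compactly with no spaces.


Compute (w*2+7) + 2.
Ordinal + is associative but NOT commutative; for finite n>0, n + w = w but w + n stays w+n.
By associativity: (w*2+7) + 2 = w*2 + (7+2) = w*2+9.
Result = w*2+9

w*2+9


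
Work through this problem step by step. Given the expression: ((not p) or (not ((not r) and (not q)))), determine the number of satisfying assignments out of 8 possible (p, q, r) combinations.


Check all 8 assignments:
p=0, q=0, r=0: 1
p=0, q=0, r=1: 1
p=0, q=1, r=0: 1
p=0, q=1, r=1: 1
p=1, q=0, r=0: 0
p=1, q=0, r=1: 1
p=1, q=1, r=0: 1
p=1, q=1, r=1: 1
Count of True = 7

7


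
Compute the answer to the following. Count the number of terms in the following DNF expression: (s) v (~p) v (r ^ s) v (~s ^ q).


A DNF formula is a disjunction of terms (conjunctions).
Terms are separated by v.
Counting the disjuncts: 4 terms.

4


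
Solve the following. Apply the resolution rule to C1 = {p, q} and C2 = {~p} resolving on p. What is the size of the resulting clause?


Remove p from C1 and ~p from C2.
C1 remainder: {q}
C2 remainder: {}
Union (resolvent): {q}
Resolvent has 1 literal(s).

1


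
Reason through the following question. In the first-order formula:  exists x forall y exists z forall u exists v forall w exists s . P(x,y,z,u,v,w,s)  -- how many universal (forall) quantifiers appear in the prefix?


Quantifier prefix: exists x forall y exists z forall u exists v forall w exists s
Mark each quantifier type:
  E U E U E U E
Universal count = 3, Existential count = 4
Asked for universal (forall) quantifiers: 3

3


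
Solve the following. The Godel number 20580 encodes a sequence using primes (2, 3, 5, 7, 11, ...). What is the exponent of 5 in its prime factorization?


Factorize 20580 by dividing by 5 repeatedly.
Division steps: 5 divides 20580 exactly 1 time(s).
Exponent of 5 = 1

1


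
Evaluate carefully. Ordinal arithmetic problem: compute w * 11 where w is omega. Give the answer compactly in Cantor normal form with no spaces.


Compute w * 11.
Ordinal * is associative and left-distributive over +, but NOT commutative; for finite n>1, n*w = w but w*n stays w*n.
w * 11 means 11 copies of w concatenated: w*11.
Result = w*11

w*11


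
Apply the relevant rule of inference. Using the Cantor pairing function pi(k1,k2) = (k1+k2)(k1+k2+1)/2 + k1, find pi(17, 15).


k1 + k2 = 32
(k1+k2)(k1+k2+1)/2 = 32 * 33 / 2 = 528
pi = 528 + 17 = 545

545


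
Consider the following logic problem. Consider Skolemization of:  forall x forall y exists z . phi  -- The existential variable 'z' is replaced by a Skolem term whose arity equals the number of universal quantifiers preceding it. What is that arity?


Quantifier prefix: forall x forall y exists z
'z' is existentially quantified at position 3.
Universal variables preceding it: x, y
Skolem function arity = 2

2


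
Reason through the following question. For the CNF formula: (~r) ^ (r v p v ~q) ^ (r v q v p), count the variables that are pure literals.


Check each variable for pure literal status:
p: pure positive
q: mixed (not pure)
r: mixed (not pure)
Pure literal count = 1

1


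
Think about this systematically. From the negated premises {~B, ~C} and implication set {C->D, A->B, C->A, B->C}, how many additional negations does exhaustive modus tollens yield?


Initial negated facts: {~B, ~C}
Apply modus tollens to closure:
  ~B and A->B  =>  ~A
Final negated: {~A, ~B, ~C}
New negations: {~A}
Count = 1

1


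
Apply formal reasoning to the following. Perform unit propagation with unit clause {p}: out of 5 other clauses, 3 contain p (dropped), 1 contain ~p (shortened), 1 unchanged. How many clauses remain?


Satisfied (removed): 3
Shortened (remain): 1
Unchanged (remain): 1
Remaining = 1 + 1 = 2

2


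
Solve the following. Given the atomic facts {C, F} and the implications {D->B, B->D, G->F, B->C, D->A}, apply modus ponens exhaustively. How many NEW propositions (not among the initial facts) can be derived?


Initial facts: {C, F}
Apply modus ponens to closure:
  (no implication fires)
Final known: {C, F}
New propositions: {(none)}
Count = 0

0


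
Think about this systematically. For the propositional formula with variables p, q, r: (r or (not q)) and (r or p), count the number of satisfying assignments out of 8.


Evaluate all 8 assignments for p, q, r:
p=0, q=0, r=0: 0
p=0, q=0, r=1: 1
p=0, q=1, r=0: 0
p=0, q=1, r=1: 1
p=1, q=0, r=0: 1
p=1, q=0, r=1: 1
p=1, q=1, r=0: 0
p=1, q=1, r=1: 1
Satisfying count = 5

5


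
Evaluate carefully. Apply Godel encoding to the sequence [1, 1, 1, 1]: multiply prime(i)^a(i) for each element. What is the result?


Encode each element as an exponent of the corresponding prime:
  2^1 = 2
  3^1 = 3
  5^1 = 5
  7^1 = 7
Product = 2 * 3 * 5 * 7 = 210

210


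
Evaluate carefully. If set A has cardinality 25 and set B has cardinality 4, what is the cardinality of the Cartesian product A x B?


The Cartesian product A x B contains all ordered pairs (a, b).
|A x B| = |A| * |B| = 25 * 4 = 100

100


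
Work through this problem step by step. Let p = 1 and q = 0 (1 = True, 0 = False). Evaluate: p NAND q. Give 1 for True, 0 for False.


p = 1, q = 0
Operation: p NAND q
Evaluate: 1 NAND 0 = 1

1


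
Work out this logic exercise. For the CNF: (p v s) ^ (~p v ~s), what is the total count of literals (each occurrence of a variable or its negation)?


Counting literals in each clause:
Clause 1: 2 literal(s)
Clause 2: 2 literal(s)
Total = 4

4


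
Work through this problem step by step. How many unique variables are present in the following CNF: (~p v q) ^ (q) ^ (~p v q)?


Identify each variable that appears in the formula.
Variables found: p, q
Count = 2

2


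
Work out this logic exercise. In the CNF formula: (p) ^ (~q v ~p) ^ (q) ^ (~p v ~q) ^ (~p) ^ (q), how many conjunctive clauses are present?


A CNF formula is a conjunction of clauses.
Clauses are separated by ^.
Counting the conjuncts: 6 clauses.

6


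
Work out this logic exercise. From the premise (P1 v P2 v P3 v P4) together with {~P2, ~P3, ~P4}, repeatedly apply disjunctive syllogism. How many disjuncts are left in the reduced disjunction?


Original disjuncts (4): P1, P2, P3, P4
Negated (eliminate): ~P2, ~P3, ~P4
Remaining disjuncts: P1
Count = 4 - 3 = 1

1


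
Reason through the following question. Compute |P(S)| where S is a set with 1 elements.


The power set of a set with n elements has 2^n elements.
|P(S)| = 2^1 = 2

2


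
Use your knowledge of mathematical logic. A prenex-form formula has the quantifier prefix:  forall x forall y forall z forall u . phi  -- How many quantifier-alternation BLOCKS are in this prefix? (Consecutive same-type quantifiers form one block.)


Quantifier-type sequence: A A A A  (A=forall, E=exists)
Group into maximal same-type runs:
  Ax4
Number of blocks = 1

1


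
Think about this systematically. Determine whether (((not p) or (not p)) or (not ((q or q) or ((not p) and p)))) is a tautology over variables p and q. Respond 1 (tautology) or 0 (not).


Check all 4 assignments:
p=0, q=0: 1
p=0, q=1: 1
p=1, q=0: 1
p=1, q=1: 0
Satisfying count = 3/4.
Tautology iff count = 4: no.

0


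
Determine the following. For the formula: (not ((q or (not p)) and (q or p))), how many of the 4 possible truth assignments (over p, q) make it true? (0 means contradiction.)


Check all 4 assignments:
p=0, q=0: 1
p=0, q=1: 0
p=1, q=0: 1
p=1, q=1: 0
Count of True = 2

2


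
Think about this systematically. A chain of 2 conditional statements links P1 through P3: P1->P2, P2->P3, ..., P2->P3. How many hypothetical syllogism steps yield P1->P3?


With 2 implications in a chain connecting 3 propositions:
P1->P2, P2->P3, ..., P2->P3
Steps needed = (number of implications) - 1 = 2 - 1 = 1

1


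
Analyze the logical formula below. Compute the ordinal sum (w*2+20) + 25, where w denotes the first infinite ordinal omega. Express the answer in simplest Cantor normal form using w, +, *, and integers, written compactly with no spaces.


Compute (w*2+20) + 25.
Ordinal + is associative but NOT commutative; for finite n>0, n + w = w but w + n stays w+n.
By associativity: (w*2+20) + 25 = w*2 + (20+25) = w*2+45.
Result = w*2+45

w*2+45


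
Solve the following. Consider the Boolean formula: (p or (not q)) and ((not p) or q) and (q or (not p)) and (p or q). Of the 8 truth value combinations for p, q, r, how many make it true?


Evaluate all 8 assignments for p, q, r:
p=0, q=0, r=0: 0
p=0, q=0, r=1: 0
p=0, q=1, r=0: 0
p=0, q=1, r=1: 0
p=1, q=0, r=0: 0
p=1, q=0, r=1: 0
p=1, q=1, r=0: 1
p=1, q=1, r=1: 1
Satisfying count = 2

2


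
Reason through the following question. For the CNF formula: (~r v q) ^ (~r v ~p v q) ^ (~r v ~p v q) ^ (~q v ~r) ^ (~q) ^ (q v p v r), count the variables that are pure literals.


Check each variable for pure literal status:
p: mixed (not pure)
q: mixed (not pure)
r: mixed (not pure)
Pure literal count = 0

0


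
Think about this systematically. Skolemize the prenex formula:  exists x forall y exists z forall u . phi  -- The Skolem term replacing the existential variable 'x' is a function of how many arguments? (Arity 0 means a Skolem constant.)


Quantifier prefix: exists x forall y exists z forall u
'x' is existentially quantified at position 1.
No universal quantifiers precede it.
Skolem function arity = 0 (a Skolem constant)

0


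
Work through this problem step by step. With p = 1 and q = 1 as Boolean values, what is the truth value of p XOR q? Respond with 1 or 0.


p = 1, q = 1
Operation: p XOR q
Evaluate: 1 XOR 1 = 0

0


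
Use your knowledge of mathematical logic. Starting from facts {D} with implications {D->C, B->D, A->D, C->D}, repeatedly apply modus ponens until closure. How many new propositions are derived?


Initial facts: {D}
Apply modus ponens to closure:
  D and D->C  =>  C
Final known: {C, D}
New propositions: {C}
Count = 1

1


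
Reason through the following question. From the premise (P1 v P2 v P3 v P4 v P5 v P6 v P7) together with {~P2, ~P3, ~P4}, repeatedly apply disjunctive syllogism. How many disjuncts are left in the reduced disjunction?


Original disjuncts (7): P1, P2, P3, P4, P5, P6, P7
Negated (eliminate): ~P2, ~P3, ~P4
Remaining disjuncts: P1, P5, P6, P7
Count = 7 - 3 = 4

4


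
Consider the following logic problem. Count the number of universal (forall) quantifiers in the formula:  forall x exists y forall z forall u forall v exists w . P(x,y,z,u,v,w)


Quantifier prefix: forall x exists y forall z forall u forall v exists w
Mark each quantifier type:
  U E U U U E
Universal count = 4, Existential count = 2
Asked for universal (forall) quantifiers: 4

4


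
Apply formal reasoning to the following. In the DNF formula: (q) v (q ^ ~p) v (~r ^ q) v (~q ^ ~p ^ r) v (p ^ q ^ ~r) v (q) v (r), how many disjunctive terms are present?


A DNF formula is a disjunction of terms (conjunctions).
Terms are separated by v.
Counting the disjuncts: 7 terms.

7


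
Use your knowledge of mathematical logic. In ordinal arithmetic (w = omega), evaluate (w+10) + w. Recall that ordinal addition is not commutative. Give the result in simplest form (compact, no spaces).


Compute (w+10) + w.
Ordinal + is associative but NOT commutative; for finite n>0, n + w = w but w + n stays w+n.
(w+10) + w = w + (10+w) = w + w = w*2 (the finite tail 10 is absorbed by the right w).
Result = w*2

w*2


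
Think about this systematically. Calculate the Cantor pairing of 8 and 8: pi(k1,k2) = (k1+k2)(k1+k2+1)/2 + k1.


k1 + k2 = 16
(k1+k2)(k1+k2+1)/2 = 16 * 17 / 2 = 136
pi = 136 + 8 = 144

144


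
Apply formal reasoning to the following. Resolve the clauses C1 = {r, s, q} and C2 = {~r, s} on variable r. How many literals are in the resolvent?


Remove r from C1 and ~r from C2.
C1 remainder: {s, q}
C2 remainder: {s}
Union (resolvent): {q, s}
Resolvent has 2 literal(s).

2


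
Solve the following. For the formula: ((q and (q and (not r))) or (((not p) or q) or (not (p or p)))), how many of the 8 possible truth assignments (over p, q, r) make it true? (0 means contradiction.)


Check all 8 assignments:
p=0, q=0, r=0: 1
p=0, q=0, r=1: 1
p=0, q=1, r=0: 1
p=0, q=1, r=1: 1
p=1, q=0, r=0: 0
p=1, q=0, r=1: 0
p=1, q=1, r=0: 1
p=1, q=1, r=1: 1
Count of True = 6

6


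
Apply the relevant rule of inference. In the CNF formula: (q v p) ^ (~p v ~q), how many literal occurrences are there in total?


Counting literals in each clause:
Clause 1: 2 literal(s)
Clause 2: 2 literal(s)
Total = 4

4


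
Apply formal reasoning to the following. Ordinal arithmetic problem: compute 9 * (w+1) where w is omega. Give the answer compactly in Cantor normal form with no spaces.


Compute 9 * (w+1).
Ordinal * is associative and left-distributive over +, but NOT commutative; for finite n>1, n*w = w but w*n stays w*n.
By left-distributivity: 9 * (w+1) = 9*w + 9*1 = w + 9 = w+9.
Result = w+9

w+9


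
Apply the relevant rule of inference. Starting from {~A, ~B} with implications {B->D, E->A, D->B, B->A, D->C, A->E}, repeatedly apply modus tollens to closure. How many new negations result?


Initial negated facts: {~A, ~B}
Apply modus tollens to closure:
  ~A and E->A  =>  ~E
  ~B and D->B  =>  ~D
Final negated: {~A, ~B, ~D, ~E}
New negations: {~D, ~E}
Count = 2

2


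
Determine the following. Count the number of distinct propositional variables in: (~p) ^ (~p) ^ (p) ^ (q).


Identify each variable that appears in the formula.
Variables found: p, q
Count = 2

2


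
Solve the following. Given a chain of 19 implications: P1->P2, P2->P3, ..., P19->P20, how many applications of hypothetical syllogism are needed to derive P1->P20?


With 19 implications in a chain connecting 20 propositions:
P1->P2, P2->P3, ..., P19->P20
Steps needed = (number of implications) - 1 = 19 - 1 = 18

18


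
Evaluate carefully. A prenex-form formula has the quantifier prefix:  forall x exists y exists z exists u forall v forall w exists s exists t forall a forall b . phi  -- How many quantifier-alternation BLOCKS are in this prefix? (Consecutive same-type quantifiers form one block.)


Quantifier-type sequence: A E E E A A E E A A  (A=forall, E=exists)
Group into maximal same-type runs:
  Ax1 | Ex3 | Ax2 | Ex2 | Ax2
Number of blocks = 5

5


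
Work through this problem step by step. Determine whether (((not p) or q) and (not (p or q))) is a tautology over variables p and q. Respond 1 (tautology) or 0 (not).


Check all 4 assignments:
p=0, q=0: 1
p=0, q=1: 0
p=1, q=0: 0
p=1, q=1: 0
Satisfying count = 1/4.
Tautology iff count = 4: no.

0


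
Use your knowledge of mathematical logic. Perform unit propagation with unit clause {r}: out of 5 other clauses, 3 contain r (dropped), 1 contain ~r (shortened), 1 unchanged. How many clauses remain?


Satisfied (removed): 3
Shortened (remain): 1
Unchanged (remain): 1
Remaining = 1 + 1 = 2

2


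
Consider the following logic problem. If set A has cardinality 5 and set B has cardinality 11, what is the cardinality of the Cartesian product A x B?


The Cartesian product A x B contains all ordered pairs (a, b).
|A x B| = |A| * |B| = 5 * 11 = 55

55


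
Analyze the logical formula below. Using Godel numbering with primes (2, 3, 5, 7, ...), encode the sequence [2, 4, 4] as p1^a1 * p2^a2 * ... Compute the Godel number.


Encode each element as an exponent of the corresponding prime:
  2^2 = 4
  3^4 = 81
  5^4 = 625
Product = 4 * 81 * 625 = 202500

202500


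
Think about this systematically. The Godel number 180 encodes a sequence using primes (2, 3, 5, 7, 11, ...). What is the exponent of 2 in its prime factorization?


Factorize 180 by dividing by 2 repeatedly.
Division steps: 2 divides 180 exactly 2 time(s).
Exponent of 2 = 2

2


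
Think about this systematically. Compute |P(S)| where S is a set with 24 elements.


The power set of a set with n elements has 2^n elements.
|P(S)| = 2^24 = 16777216

16777216


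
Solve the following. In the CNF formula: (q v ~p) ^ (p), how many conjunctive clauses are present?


A CNF formula is a conjunction of clauses.
Clauses are separated by ^.
Counting the conjuncts: 2 clauses.

2


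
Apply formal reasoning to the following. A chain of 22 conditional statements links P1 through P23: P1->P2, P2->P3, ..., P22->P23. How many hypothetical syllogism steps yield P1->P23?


With 22 implications in a chain connecting 23 propositions:
P1->P2, P2->P3, ..., P22->P23
Steps needed = (number of implications) - 1 = 22 - 1 = 21

21


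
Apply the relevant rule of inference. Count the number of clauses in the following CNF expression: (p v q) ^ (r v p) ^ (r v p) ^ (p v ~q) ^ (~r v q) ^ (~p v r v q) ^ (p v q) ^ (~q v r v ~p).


A CNF formula is a conjunction of clauses.
Clauses are separated by ^.
Counting the conjuncts: 8 clauses.

8


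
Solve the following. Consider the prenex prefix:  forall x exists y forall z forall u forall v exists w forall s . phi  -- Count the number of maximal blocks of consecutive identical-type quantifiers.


Quantifier-type sequence: A E A A A E A  (A=forall, E=exists)
Group into maximal same-type runs:
  Ax1 | Ex1 | Ax3 | Ex1 | Ax1
Number of blocks = 5

5


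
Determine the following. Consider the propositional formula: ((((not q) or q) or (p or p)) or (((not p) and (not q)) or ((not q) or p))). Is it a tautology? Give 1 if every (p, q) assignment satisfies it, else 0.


Check all 4 assignments:
p=0, q=0: 1
p=0, q=1: 1
p=1, q=0: 1
p=1, q=1: 1
Satisfying count = 4/4.
Tautology iff count = 4: yes.

1


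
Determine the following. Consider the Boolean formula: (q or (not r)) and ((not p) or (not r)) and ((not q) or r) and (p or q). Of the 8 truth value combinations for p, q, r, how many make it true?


Evaluate all 8 assignments for p, q, r:
p=0, q=0, r=0: 0
p=0, q=0, r=1: 0
p=0, q=1, r=0: 0
p=0, q=1, r=1: 1
p=1, q=0, r=0: 1
p=1, q=0, r=1: 0
p=1, q=1, r=0: 0
p=1, q=1, r=1: 0
Satisfying count = 2

2


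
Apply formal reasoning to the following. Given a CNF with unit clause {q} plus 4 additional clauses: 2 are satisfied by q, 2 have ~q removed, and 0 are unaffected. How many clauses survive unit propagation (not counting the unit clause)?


Satisfied (removed): 2
Shortened (remain): 2
Unchanged (remain): 0
Remaining = 2 + 0 = 2

2


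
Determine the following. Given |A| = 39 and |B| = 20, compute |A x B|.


The Cartesian product A x B contains all ordered pairs (a, b).
|A x B| = |A| * |B| = 39 * 20 = 780

780


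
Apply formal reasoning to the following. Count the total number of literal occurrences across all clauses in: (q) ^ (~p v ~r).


Counting literals in each clause:
Clause 1: 1 literal(s)
Clause 2: 2 literal(s)
Total = 3

3


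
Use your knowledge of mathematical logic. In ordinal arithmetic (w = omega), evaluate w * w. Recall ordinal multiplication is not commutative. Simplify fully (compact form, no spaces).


Compute w * w.
Ordinal * is associative and left-distributive over +, but NOT commutative; for finite n>1, n*w = w but w*n stays w*n.
w * w = w^2 by definition.
Result = w^2

w^2


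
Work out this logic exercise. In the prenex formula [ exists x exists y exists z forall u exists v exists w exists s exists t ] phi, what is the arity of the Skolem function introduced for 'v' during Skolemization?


Quantifier prefix: exists x exists y exists z forall u exists v exists w exists s exists t
'v' is existentially quantified at position 5.
Universal variables preceding it: u
Skolem function arity = 1

1


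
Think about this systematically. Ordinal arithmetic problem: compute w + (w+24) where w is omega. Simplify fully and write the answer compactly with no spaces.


Compute w + (w+24).
Ordinal + is associative but NOT commutative; for finite n>0, n + w = w but w + n stays w+n.
w + (w+24) = (w+w) + 24 = w*2+24.
Result = w*2+24

w*2+24


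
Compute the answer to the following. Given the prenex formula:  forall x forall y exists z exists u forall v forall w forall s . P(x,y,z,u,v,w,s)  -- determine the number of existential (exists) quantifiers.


Quantifier prefix: forall x forall y exists z exists u forall v forall w forall s
Mark each quantifier type:
  U U E E U U U
Universal count = 5, Existential count = 2
Asked for existential (exists) quantifiers: 2

2


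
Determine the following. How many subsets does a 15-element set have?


The power set of a set with n elements has 2^n elements.
|P(S)| = 2^15 = 32768

32768


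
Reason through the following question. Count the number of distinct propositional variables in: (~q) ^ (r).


Identify each variable that appears in the formula.
Variables found: q, r
Count = 2

2


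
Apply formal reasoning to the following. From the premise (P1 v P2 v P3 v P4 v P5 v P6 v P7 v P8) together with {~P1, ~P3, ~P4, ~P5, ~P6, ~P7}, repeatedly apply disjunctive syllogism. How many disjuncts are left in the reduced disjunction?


Original disjuncts (8): P1, P2, P3, P4, P5, P6, P7, P8
Negated (eliminate): ~P1, ~P3, ~P4, ~P5, ~P6, ~P7
Remaining disjuncts: P2, P8
Count = 8 - 6 = 2

2


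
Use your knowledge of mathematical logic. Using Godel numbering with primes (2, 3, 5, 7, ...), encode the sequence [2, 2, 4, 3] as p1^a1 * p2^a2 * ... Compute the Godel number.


Encode each element as an exponent of the corresponding prime:
  2^2 = 4
  3^2 = 9
  5^4 = 625
  7^3 = 343
Product = 4 * 9 * 625 * 343 = 7717500

7717500


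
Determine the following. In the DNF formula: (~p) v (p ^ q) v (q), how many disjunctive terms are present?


A DNF formula is a disjunction of terms (conjunctions).
Terms are separated by v.
Counting the disjuncts: 3 terms.

3


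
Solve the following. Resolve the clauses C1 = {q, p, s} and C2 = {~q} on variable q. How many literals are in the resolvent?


Remove q from C1 and ~q from C2.
C1 remainder: {p, s}
C2 remainder: {}
Union (resolvent): {p, s}
Resolvent has 2 literal(s).

2


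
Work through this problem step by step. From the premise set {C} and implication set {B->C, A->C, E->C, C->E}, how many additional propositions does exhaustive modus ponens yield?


Initial facts: {C}
Apply modus ponens to closure:
  C and C->E  =>  E
Final known: {C, E}
New propositions: {E}
Count = 1

1


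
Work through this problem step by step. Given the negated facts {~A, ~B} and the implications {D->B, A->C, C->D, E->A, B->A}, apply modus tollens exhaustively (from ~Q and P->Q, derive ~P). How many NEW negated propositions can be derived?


Initial negated facts: {~A, ~B}
Apply modus tollens to closure:
  ~B and D->B  =>  ~D
  ~D and C->D  =>  ~C
  ~A and E->A  =>  ~E
Final negated: {~A, ~B, ~C, ~D, ~E}
New negations: {~C, ~D, ~E}
Count = 3

3


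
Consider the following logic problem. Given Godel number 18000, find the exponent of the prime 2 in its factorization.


Factorize 18000 by dividing by 2 repeatedly.
Division steps: 2 divides 18000 exactly 4 time(s).
Exponent of 2 = 4

4


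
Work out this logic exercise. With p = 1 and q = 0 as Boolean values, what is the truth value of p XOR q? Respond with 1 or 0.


p = 1, q = 0
Operation: p XOR q
Evaluate: 1 XOR 0 = 1

1


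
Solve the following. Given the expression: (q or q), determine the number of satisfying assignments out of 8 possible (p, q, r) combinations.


Check all 8 assignments:
p=0, q=0, r=0: 0
p=0, q=0, r=1: 0
p=0, q=1, r=0: 1
p=0, q=1, r=1: 1
p=1, q=0, r=0: 0
p=1, q=0, r=1: 0
p=1, q=1, r=0: 1
p=1, q=1, r=1: 1
Count of True = 4

4


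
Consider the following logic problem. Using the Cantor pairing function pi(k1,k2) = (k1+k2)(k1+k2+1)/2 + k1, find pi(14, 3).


k1 + k2 = 17
(k1+k2)(k1+k2+1)/2 = 17 * 18 / 2 = 153
pi = 153 + 14 = 167

167


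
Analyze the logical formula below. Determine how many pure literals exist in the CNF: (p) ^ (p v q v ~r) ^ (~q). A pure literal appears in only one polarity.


Check each variable for pure literal status:
p: pure positive
q: mixed (not pure)
r: pure negative
Pure literal count = 2

2


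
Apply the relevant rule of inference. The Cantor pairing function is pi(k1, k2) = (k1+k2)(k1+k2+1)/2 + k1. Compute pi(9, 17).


k1 + k2 = 26
(k1+k2)(k1+k2+1)/2 = 26 * 27 / 2 = 351
pi = 351 + 9 = 360

360


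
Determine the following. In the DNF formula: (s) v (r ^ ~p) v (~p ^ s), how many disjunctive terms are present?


A DNF formula is a disjunction of terms (conjunctions).
Terms are separated by v.
Counting the disjuncts: 3 terms.

3


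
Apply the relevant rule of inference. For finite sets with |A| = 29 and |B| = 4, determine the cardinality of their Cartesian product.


The Cartesian product A x B contains all ordered pairs (a, b).
|A x B| = |A| * |B| = 29 * 4 = 116

116


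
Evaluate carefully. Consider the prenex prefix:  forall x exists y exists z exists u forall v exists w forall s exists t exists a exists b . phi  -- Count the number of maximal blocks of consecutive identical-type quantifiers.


Quantifier-type sequence: A E E E A E A E E E  (A=forall, E=exists)
Group into maximal same-type runs:
  Ax1 | Ex3 | Ax1 | Ex1 | Ax1 | Ex3
Number of blocks = 6

6


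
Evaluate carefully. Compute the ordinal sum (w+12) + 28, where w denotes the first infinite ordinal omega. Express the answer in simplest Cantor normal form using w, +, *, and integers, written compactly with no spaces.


Compute (w+12) + 28.
Ordinal + is associative but NOT commutative; for finite n>0, n + w = w but w + n stays w+n.
By associativity: (w+12) + 28 = w + (12+28) = w+40.
Result = w+40

w+40
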